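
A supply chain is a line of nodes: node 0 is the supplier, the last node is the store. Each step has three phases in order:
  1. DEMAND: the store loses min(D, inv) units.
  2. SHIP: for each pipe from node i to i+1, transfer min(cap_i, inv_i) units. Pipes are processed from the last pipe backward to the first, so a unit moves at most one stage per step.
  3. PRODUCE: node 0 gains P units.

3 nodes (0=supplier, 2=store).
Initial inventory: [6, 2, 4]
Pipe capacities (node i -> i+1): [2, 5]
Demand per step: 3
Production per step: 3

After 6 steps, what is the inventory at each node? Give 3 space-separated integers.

Step 1: demand=3,sold=3 ship[1->2]=2 ship[0->1]=2 prod=3 -> inv=[7 2 3]
Step 2: demand=3,sold=3 ship[1->2]=2 ship[0->1]=2 prod=3 -> inv=[8 2 2]
Step 3: demand=3,sold=2 ship[1->2]=2 ship[0->1]=2 prod=3 -> inv=[9 2 2]
Step 4: demand=3,sold=2 ship[1->2]=2 ship[0->1]=2 prod=3 -> inv=[10 2 2]
Step 5: demand=3,sold=2 ship[1->2]=2 ship[0->1]=2 prod=3 -> inv=[11 2 2]
Step 6: demand=3,sold=2 ship[1->2]=2 ship[0->1]=2 prod=3 -> inv=[12 2 2]

12 2 2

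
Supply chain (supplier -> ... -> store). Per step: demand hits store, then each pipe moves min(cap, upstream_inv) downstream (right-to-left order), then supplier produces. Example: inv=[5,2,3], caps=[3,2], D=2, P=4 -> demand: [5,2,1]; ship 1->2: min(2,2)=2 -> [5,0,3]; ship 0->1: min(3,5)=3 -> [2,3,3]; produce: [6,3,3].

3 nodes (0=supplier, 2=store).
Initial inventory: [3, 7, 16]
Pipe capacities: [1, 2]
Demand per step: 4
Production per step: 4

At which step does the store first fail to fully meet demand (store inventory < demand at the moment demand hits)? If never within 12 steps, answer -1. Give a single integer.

Step 1: demand=4,sold=4 ship[1->2]=2 ship[0->1]=1 prod=4 -> [6 6 14]
Step 2: demand=4,sold=4 ship[1->2]=2 ship[0->1]=1 prod=4 -> [9 5 12]
Step 3: demand=4,sold=4 ship[1->2]=2 ship[0->1]=1 prod=4 -> [12 4 10]
Step 4: demand=4,sold=4 ship[1->2]=2 ship[0->1]=1 prod=4 -> [15 3 8]
Step 5: demand=4,sold=4 ship[1->2]=2 ship[0->1]=1 prod=4 -> [18 2 6]
Step 6: demand=4,sold=4 ship[1->2]=2 ship[0->1]=1 prod=4 -> [21 1 4]
Step 7: demand=4,sold=4 ship[1->2]=1 ship[0->1]=1 prod=4 -> [24 1 1]
Step 8: demand=4,sold=1 ship[1->2]=1 ship[0->1]=1 prod=4 -> [27 1 1]
Step 9: demand=4,sold=1 ship[1->2]=1 ship[0->1]=1 prod=4 -> [30 1 1]
Step 10: demand=4,sold=1 ship[1->2]=1 ship[0->1]=1 prod=4 -> [33 1 1]
Step 11: demand=4,sold=1 ship[1->2]=1 ship[0->1]=1 prod=4 -> [36 1 1]
Step 12: demand=4,sold=1 ship[1->2]=1 ship[0->1]=1 prod=4 -> [39 1 1]
First stockout at step 8

8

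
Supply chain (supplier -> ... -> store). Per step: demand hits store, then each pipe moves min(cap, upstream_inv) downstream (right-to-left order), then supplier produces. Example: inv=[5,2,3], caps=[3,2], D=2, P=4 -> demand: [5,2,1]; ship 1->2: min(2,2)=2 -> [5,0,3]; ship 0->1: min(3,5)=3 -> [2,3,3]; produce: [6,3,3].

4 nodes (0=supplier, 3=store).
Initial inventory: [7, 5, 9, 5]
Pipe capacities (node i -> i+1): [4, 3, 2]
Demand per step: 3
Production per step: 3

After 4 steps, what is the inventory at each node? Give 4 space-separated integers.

Step 1: demand=3,sold=3 ship[2->3]=2 ship[1->2]=3 ship[0->1]=4 prod=3 -> inv=[6 6 10 4]
Step 2: demand=3,sold=3 ship[2->3]=2 ship[1->2]=3 ship[0->1]=4 prod=3 -> inv=[5 7 11 3]
Step 3: demand=3,sold=3 ship[2->3]=2 ship[1->2]=3 ship[0->1]=4 prod=3 -> inv=[4 8 12 2]
Step 4: demand=3,sold=2 ship[2->3]=2 ship[1->2]=3 ship[0->1]=4 prod=3 -> inv=[3 9 13 2]

3 9 13 2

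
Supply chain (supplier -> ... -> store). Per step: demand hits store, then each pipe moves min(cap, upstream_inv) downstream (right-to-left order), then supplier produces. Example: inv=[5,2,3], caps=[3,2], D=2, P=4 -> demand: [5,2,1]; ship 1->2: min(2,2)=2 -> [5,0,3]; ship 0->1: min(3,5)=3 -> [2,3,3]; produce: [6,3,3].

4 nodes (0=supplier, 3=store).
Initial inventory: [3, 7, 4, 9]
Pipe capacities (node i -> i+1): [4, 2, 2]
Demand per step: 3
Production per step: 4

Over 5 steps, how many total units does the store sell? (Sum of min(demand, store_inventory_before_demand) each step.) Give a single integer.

Answer: 15

Derivation:
Step 1: sold=3 (running total=3) -> [4 8 4 8]
Step 2: sold=3 (running total=6) -> [4 10 4 7]
Step 3: sold=3 (running total=9) -> [4 12 4 6]
Step 4: sold=3 (running total=12) -> [4 14 4 5]
Step 5: sold=3 (running total=15) -> [4 16 4 4]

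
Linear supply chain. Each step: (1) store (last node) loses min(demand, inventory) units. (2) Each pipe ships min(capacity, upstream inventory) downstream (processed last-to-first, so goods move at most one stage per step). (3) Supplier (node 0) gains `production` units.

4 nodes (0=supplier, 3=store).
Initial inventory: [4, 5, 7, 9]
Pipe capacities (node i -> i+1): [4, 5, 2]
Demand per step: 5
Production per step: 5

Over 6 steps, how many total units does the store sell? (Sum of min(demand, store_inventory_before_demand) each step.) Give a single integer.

Answer: 19

Derivation:
Step 1: sold=5 (running total=5) -> [5 4 10 6]
Step 2: sold=5 (running total=10) -> [6 4 12 3]
Step 3: sold=3 (running total=13) -> [7 4 14 2]
Step 4: sold=2 (running total=15) -> [8 4 16 2]
Step 5: sold=2 (running total=17) -> [9 4 18 2]
Step 6: sold=2 (running total=19) -> [10 4 20 2]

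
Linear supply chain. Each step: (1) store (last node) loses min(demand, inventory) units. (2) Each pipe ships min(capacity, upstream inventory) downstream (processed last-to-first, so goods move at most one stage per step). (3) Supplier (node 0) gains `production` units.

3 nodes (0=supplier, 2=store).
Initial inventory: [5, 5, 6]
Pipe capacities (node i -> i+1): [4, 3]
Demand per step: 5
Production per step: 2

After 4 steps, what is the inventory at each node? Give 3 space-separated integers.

Step 1: demand=5,sold=5 ship[1->2]=3 ship[0->1]=4 prod=2 -> inv=[3 6 4]
Step 2: demand=5,sold=4 ship[1->2]=3 ship[0->1]=3 prod=2 -> inv=[2 6 3]
Step 3: demand=5,sold=3 ship[1->2]=3 ship[0->1]=2 prod=2 -> inv=[2 5 3]
Step 4: demand=5,sold=3 ship[1->2]=3 ship[0->1]=2 prod=2 -> inv=[2 4 3]

2 4 3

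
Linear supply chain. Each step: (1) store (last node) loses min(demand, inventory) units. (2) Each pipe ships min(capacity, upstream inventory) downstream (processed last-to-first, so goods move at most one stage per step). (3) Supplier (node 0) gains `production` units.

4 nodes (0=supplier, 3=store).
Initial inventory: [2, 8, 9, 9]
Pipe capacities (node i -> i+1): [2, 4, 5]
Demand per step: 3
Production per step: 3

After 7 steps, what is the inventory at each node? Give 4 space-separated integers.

Step 1: demand=3,sold=3 ship[2->3]=5 ship[1->2]=4 ship[0->1]=2 prod=3 -> inv=[3 6 8 11]
Step 2: demand=3,sold=3 ship[2->3]=5 ship[1->2]=4 ship[0->1]=2 prod=3 -> inv=[4 4 7 13]
Step 3: demand=3,sold=3 ship[2->3]=5 ship[1->2]=4 ship[0->1]=2 prod=3 -> inv=[5 2 6 15]
Step 4: demand=3,sold=3 ship[2->3]=5 ship[1->2]=2 ship[0->1]=2 prod=3 -> inv=[6 2 3 17]
Step 5: demand=3,sold=3 ship[2->3]=3 ship[1->2]=2 ship[0->1]=2 prod=3 -> inv=[7 2 2 17]
Step 6: demand=3,sold=3 ship[2->3]=2 ship[1->2]=2 ship[0->1]=2 prod=3 -> inv=[8 2 2 16]
Step 7: demand=3,sold=3 ship[2->3]=2 ship[1->2]=2 ship[0->1]=2 prod=3 -> inv=[9 2 2 15]

9 2 2 15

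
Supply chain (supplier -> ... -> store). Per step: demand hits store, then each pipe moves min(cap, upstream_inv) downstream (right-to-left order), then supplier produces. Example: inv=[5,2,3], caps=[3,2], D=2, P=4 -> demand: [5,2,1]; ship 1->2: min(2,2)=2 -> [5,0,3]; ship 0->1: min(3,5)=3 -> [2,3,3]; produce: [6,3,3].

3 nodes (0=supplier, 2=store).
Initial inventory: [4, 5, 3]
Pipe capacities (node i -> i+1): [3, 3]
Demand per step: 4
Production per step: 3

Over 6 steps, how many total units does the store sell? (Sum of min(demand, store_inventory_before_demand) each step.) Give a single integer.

Step 1: sold=3 (running total=3) -> [4 5 3]
Step 2: sold=3 (running total=6) -> [4 5 3]
Step 3: sold=3 (running total=9) -> [4 5 3]
Step 4: sold=3 (running total=12) -> [4 5 3]
Step 5: sold=3 (running total=15) -> [4 5 3]
Step 6: sold=3 (running total=18) -> [4 5 3]

Answer: 18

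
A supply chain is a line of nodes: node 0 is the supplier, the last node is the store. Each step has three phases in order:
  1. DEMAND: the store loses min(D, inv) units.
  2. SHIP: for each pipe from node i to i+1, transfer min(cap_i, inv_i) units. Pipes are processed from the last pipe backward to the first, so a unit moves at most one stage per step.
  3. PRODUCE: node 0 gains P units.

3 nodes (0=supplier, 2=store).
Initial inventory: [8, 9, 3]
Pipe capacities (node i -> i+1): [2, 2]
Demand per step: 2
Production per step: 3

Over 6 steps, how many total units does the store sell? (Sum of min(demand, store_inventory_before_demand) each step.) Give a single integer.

Answer: 12

Derivation:
Step 1: sold=2 (running total=2) -> [9 9 3]
Step 2: sold=2 (running total=4) -> [10 9 3]
Step 3: sold=2 (running total=6) -> [11 9 3]
Step 4: sold=2 (running total=8) -> [12 9 3]
Step 5: sold=2 (running total=10) -> [13 9 3]
Step 6: sold=2 (running total=12) -> [14 9 3]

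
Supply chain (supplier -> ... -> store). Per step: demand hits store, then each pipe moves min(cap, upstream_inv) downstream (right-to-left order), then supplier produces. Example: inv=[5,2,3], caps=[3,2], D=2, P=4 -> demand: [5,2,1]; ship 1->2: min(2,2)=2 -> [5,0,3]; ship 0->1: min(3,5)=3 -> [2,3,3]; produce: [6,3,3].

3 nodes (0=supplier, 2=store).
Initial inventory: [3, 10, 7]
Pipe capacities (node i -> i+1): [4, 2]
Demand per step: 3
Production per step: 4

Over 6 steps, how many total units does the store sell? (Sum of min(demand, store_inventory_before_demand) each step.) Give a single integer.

Answer: 17

Derivation:
Step 1: sold=3 (running total=3) -> [4 11 6]
Step 2: sold=3 (running total=6) -> [4 13 5]
Step 3: sold=3 (running total=9) -> [4 15 4]
Step 4: sold=3 (running total=12) -> [4 17 3]
Step 5: sold=3 (running total=15) -> [4 19 2]
Step 6: sold=2 (running total=17) -> [4 21 2]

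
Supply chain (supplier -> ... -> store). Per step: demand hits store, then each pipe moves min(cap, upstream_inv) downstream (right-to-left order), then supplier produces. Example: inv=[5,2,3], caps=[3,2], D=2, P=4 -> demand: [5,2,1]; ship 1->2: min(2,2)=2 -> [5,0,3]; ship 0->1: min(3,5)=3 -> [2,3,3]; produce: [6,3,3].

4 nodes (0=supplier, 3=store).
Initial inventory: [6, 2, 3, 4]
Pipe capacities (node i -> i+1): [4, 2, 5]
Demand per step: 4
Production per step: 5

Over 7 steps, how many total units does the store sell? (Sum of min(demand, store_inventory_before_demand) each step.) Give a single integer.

Step 1: sold=4 (running total=4) -> [7 4 2 3]
Step 2: sold=3 (running total=7) -> [8 6 2 2]
Step 3: sold=2 (running total=9) -> [9 8 2 2]
Step 4: sold=2 (running total=11) -> [10 10 2 2]
Step 5: sold=2 (running total=13) -> [11 12 2 2]
Step 6: sold=2 (running total=15) -> [12 14 2 2]
Step 7: sold=2 (running total=17) -> [13 16 2 2]

Answer: 17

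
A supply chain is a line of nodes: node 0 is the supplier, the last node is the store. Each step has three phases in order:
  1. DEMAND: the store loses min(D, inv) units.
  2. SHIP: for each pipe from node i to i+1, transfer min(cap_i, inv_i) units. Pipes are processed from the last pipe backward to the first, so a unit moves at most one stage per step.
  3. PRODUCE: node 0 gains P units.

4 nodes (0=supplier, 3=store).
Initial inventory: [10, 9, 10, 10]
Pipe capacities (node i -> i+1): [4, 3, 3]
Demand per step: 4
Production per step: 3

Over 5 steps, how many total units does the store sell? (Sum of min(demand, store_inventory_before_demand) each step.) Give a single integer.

Step 1: sold=4 (running total=4) -> [9 10 10 9]
Step 2: sold=4 (running total=8) -> [8 11 10 8]
Step 3: sold=4 (running total=12) -> [7 12 10 7]
Step 4: sold=4 (running total=16) -> [6 13 10 6]
Step 5: sold=4 (running total=20) -> [5 14 10 5]

Answer: 20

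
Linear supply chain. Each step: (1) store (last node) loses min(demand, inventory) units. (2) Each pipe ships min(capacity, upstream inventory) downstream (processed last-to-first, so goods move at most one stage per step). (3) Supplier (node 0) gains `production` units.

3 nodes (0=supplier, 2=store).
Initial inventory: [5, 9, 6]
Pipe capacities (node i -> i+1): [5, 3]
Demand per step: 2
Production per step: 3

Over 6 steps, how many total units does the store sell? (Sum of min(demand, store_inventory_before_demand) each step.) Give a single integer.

Answer: 12

Derivation:
Step 1: sold=2 (running total=2) -> [3 11 7]
Step 2: sold=2 (running total=4) -> [3 11 8]
Step 3: sold=2 (running total=6) -> [3 11 9]
Step 4: sold=2 (running total=8) -> [3 11 10]
Step 5: sold=2 (running total=10) -> [3 11 11]
Step 6: sold=2 (running total=12) -> [3 11 12]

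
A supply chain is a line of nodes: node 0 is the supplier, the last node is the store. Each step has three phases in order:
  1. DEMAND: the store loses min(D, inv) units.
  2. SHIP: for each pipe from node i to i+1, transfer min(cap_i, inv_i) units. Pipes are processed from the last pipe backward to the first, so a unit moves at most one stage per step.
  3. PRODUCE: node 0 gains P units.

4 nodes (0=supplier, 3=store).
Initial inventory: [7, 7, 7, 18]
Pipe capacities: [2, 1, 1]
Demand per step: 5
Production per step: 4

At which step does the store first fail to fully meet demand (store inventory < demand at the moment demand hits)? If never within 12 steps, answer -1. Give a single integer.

Step 1: demand=5,sold=5 ship[2->3]=1 ship[1->2]=1 ship[0->1]=2 prod=4 -> [9 8 7 14]
Step 2: demand=5,sold=5 ship[2->3]=1 ship[1->2]=1 ship[0->1]=2 prod=4 -> [11 9 7 10]
Step 3: demand=5,sold=5 ship[2->3]=1 ship[1->2]=1 ship[0->1]=2 prod=4 -> [13 10 7 6]
Step 4: demand=5,sold=5 ship[2->3]=1 ship[1->2]=1 ship[0->1]=2 prod=4 -> [15 11 7 2]
Step 5: demand=5,sold=2 ship[2->3]=1 ship[1->2]=1 ship[0->1]=2 prod=4 -> [17 12 7 1]
Step 6: demand=5,sold=1 ship[2->3]=1 ship[1->2]=1 ship[0->1]=2 prod=4 -> [19 13 7 1]
Step 7: demand=5,sold=1 ship[2->3]=1 ship[1->2]=1 ship[0->1]=2 prod=4 -> [21 14 7 1]
Step 8: demand=5,sold=1 ship[2->3]=1 ship[1->2]=1 ship[0->1]=2 prod=4 -> [23 15 7 1]
Step 9: demand=5,sold=1 ship[2->3]=1 ship[1->2]=1 ship[0->1]=2 prod=4 -> [25 16 7 1]
Step 10: demand=5,sold=1 ship[2->3]=1 ship[1->2]=1 ship[0->1]=2 prod=4 -> [27 17 7 1]
Step 11: demand=5,sold=1 ship[2->3]=1 ship[1->2]=1 ship[0->1]=2 prod=4 -> [29 18 7 1]
Step 12: demand=5,sold=1 ship[2->3]=1 ship[1->2]=1 ship[0->1]=2 prod=4 -> [31 19 7 1]
First stockout at step 5

5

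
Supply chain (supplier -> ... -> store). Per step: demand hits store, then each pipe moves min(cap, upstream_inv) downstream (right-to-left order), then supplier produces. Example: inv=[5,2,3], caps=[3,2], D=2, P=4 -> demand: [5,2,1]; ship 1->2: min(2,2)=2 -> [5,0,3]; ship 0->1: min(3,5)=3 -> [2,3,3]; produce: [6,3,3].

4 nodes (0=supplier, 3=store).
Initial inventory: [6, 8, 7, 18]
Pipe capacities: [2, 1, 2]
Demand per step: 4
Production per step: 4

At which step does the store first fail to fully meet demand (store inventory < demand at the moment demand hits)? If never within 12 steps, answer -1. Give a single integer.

Step 1: demand=4,sold=4 ship[2->3]=2 ship[1->2]=1 ship[0->1]=2 prod=4 -> [8 9 6 16]
Step 2: demand=4,sold=4 ship[2->3]=2 ship[1->2]=1 ship[0->1]=2 prod=4 -> [10 10 5 14]
Step 3: demand=4,sold=4 ship[2->3]=2 ship[1->2]=1 ship[0->1]=2 prod=4 -> [12 11 4 12]
Step 4: demand=4,sold=4 ship[2->3]=2 ship[1->2]=1 ship[0->1]=2 prod=4 -> [14 12 3 10]
Step 5: demand=4,sold=4 ship[2->3]=2 ship[1->2]=1 ship[0->1]=2 prod=4 -> [16 13 2 8]
Step 6: demand=4,sold=4 ship[2->3]=2 ship[1->2]=1 ship[0->1]=2 prod=4 -> [18 14 1 6]
Step 7: demand=4,sold=4 ship[2->3]=1 ship[1->2]=1 ship[0->1]=2 prod=4 -> [20 15 1 3]
Step 8: demand=4,sold=3 ship[2->3]=1 ship[1->2]=1 ship[0->1]=2 prod=4 -> [22 16 1 1]
Step 9: demand=4,sold=1 ship[2->3]=1 ship[1->2]=1 ship[0->1]=2 prod=4 -> [24 17 1 1]
Step 10: demand=4,sold=1 ship[2->3]=1 ship[1->2]=1 ship[0->1]=2 prod=4 -> [26 18 1 1]
Step 11: demand=4,sold=1 ship[2->3]=1 ship[1->2]=1 ship[0->1]=2 prod=4 -> [28 19 1 1]
Step 12: demand=4,sold=1 ship[2->3]=1 ship[1->2]=1 ship[0->1]=2 prod=4 -> [30 20 1 1]
First stockout at step 8

8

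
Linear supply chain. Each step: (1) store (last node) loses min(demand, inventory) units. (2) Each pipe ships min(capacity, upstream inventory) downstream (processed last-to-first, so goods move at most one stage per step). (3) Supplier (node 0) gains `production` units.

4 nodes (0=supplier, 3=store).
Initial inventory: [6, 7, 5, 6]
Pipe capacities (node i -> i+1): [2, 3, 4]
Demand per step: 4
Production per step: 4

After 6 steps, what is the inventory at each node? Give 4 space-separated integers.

Step 1: demand=4,sold=4 ship[2->3]=4 ship[1->2]=3 ship[0->1]=2 prod=4 -> inv=[8 6 4 6]
Step 2: demand=4,sold=4 ship[2->3]=4 ship[1->2]=3 ship[0->1]=2 prod=4 -> inv=[10 5 3 6]
Step 3: demand=4,sold=4 ship[2->3]=3 ship[1->2]=3 ship[0->1]=2 prod=4 -> inv=[12 4 3 5]
Step 4: demand=4,sold=4 ship[2->3]=3 ship[1->2]=3 ship[0->1]=2 prod=4 -> inv=[14 3 3 4]
Step 5: demand=4,sold=4 ship[2->3]=3 ship[1->2]=3 ship[0->1]=2 prod=4 -> inv=[16 2 3 3]
Step 6: demand=4,sold=3 ship[2->3]=3 ship[1->2]=2 ship[0->1]=2 prod=4 -> inv=[18 2 2 3]

18 2 2 3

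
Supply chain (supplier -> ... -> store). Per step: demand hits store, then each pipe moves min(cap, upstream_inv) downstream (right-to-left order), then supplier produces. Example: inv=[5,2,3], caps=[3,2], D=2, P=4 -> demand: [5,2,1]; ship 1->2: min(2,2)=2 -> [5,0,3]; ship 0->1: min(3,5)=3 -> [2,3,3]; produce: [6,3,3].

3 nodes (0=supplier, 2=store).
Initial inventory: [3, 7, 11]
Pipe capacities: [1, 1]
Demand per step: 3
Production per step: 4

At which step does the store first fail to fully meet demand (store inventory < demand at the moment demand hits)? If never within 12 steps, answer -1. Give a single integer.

Step 1: demand=3,sold=3 ship[1->2]=1 ship[0->1]=1 prod=4 -> [6 7 9]
Step 2: demand=3,sold=3 ship[1->2]=1 ship[0->1]=1 prod=4 -> [9 7 7]
Step 3: demand=3,sold=3 ship[1->2]=1 ship[0->1]=1 prod=4 -> [12 7 5]
Step 4: demand=3,sold=3 ship[1->2]=1 ship[0->1]=1 prod=4 -> [15 7 3]
Step 5: demand=3,sold=3 ship[1->2]=1 ship[0->1]=1 prod=4 -> [18 7 1]
Step 6: demand=3,sold=1 ship[1->2]=1 ship[0->1]=1 prod=4 -> [21 7 1]
Step 7: demand=3,sold=1 ship[1->2]=1 ship[0->1]=1 prod=4 -> [24 7 1]
Step 8: demand=3,sold=1 ship[1->2]=1 ship[0->1]=1 prod=4 -> [27 7 1]
Step 9: demand=3,sold=1 ship[1->2]=1 ship[0->1]=1 prod=4 -> [30 7 1]
Step 10: demand=3,sold=1 ship[1->2]=1 ship[0->1]=1 prod=4 -> [33 7 1]
Step 11: demand=3,sold=1 ship[1->2]=1 ship[0->1]=1 prod=4 -> [36 7 1]
Step 12: demand=3,sold=1 ship[1->2]=1 ship[0->1]=1 prod=4 -> [39 7 1]
First stockout at step 6

6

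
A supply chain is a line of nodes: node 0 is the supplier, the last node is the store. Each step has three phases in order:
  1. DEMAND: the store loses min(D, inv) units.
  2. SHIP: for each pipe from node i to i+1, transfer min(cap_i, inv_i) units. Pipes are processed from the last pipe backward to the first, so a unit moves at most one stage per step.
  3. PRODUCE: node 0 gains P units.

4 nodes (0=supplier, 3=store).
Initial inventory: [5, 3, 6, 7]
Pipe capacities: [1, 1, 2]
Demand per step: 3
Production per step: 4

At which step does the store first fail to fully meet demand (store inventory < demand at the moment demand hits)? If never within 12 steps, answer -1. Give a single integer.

Step 1: demand=3,sold=3 ship[2->3]=2 ship[1->2]=1 ship[0->1]=1 prod=4 -> [8 3 5 6]
Step 2: demand=3,sold=3 ship[2->3]=2 ship[1->2]=1 ship[0->1]=1 prod=4 -> [11 3 4 5]
Step 3: demand=3,sold=3 ship[2->3]=2 ship[1->2]=1 ship[0->1]=1 prod=4 -> [14 3 3 4]
Step 4: demand=3,sold=3 ship[2->3]=2 ship[1->2]=1 ship[0->1]=1 prod=4 -> [17 3 2 3]
Step 5: demand=3,sold=3 ship[2->3]=2 ship[1->2]=1 ship[0->1]=1 prod=4 -> [20 3 1 2]
Step 6: demand=3,sold=2 ship[2->3]=1 ship[1->2]=1 ship[0->1]=1 prod=4 -> [23 3 1 1]
Step 7: demand=3,sold=1 ship[2->3]=1 ship[1->2]=1 ship[0->1]=1 prod=4 -> [26 3 1 1]
Step 8: demand=3,sold=1 ship[2->3]=1 ship[1->2]=1 ship[0->1]=1 prod=4 -> [29 3 1 1]
Step 9: demand=3,sold=1 ship[2->3]=1 ship[1->2]=1 ship[0->1]=1 prod=4 -> [32 3 1 1]
Step 10: demand=3,sold=1 ship[2->3]=1 ship[1->2]=1 ship[0->1]=1 prod=4 -> [35 3 1 1]
Step 11: demand=3,sold=1 ship[2->3]=1 ship[1->2]=1 ship[0->1]=1 prod=4 -> [38 3 1 1]
Step 12: demand=3,sold=1 ship[2->3]=1 ship[1->2]=1 ship[0->1]=1 prod=4 -> [41 3 1 1]
First stockout at step 6

6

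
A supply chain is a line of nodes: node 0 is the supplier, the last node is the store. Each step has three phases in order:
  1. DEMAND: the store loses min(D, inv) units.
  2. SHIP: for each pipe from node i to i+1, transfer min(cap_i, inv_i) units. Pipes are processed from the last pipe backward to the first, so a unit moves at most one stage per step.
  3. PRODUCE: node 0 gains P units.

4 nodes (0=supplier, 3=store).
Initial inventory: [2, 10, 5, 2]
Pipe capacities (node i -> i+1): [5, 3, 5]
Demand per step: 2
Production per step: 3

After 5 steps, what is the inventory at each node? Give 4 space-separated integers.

Step 1: demand=2,sold=2 ship[2->3]=5 ship[1->2]=3 ship[0->1]=2 prod=3 -> inv=[3 9 3 5]
Step 2: demand=2,sold=2 ship[2->3]=3 ship[1->2]=3 ship[0->1]=3 prod=3 -> inv=[3 9 3 6]
Step 3: demand=2,sold=2 ship[2->3]=3 ship[1->2]=3 ship[0->1]=3 prod=3 -> inv=[3 9 3 7]
Step 4: demand=2,sold=2 ship[2->3]=3 ship[1->2]=3 ship[0->1]=3 prod=3 -> inv=[3 9 3 8]
Step 5: demand=2,sold=2 ship[2->3]=3 ship[1->2]=3 ship[0->1]=3 prod=3 -> inv=[3 9 3 9]

3 9 3 9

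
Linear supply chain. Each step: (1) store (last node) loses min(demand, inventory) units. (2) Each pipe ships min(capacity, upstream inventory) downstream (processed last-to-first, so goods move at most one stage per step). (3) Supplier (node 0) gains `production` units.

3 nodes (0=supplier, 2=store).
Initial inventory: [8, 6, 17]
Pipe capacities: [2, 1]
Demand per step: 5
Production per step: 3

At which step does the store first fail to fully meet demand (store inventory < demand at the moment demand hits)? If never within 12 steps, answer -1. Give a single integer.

Step 1: demand=5,sold=5 ship[1->2]=1 ship[0->1]=2 prod=3 -> [9 7 13]
Step 2: demand=5,sold=5 ship[1->2]=1 ship[0->1]=2 prod=3 -> [10 8 9]
Step 3: demand=5,sold=5 ship[1->2]=1 ship[0->1]=2 prod=3 -> [11 9 5]
Step 4: demand=5,sold=5 ship[1->2]=1 ship[0->1]=2 prod=3 -> [12 10 1]
Step 5: demand=5,sold=1 ship[1->2]=1 ship[0->1]=2 prod=3 -> [13 11 1]
Step 6: demand=5,sold=1 ship[1->2]=1 ship[0->1]=2 prod=3 -> [14 12 1]
Step 7: demand=5,sold=1 ship[1->2]=1 ship[0->1]=2 prod=3 -> [15 13 1]
Step 8: demand=5,sold=1 ship[1->2]=1 ship[0->1]=2 prod=3 -> [16 14 1]
Step 9: demand=5,sold=1 ship[1->2]=1 ship[0->1]=2 prod=3 -> [17 15 1]
Step 10: demand=5,sold=1 ship[1->2]=1 ship[0->1]=2 prod=3 -> [18 16 1]
Step 11: demand=5,sold=1 ship[1->2]=1 ship[0->1]=2 prod=3 -> [19 17 1]
Step 12: demand=5,sold=1 ship[1->2]=1 ship[0->1]=2 prod=3 -> [20 18 1]
First stockout at step 5

5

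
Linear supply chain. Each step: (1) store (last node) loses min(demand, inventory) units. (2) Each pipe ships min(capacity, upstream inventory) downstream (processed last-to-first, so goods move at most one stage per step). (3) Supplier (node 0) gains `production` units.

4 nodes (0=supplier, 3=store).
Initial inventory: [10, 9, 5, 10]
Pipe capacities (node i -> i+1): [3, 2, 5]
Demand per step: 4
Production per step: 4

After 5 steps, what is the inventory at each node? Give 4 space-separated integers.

Step 1: demand=4,sold=4 ship[2->3]=5 ship[1->2]=2 ship[0->1]=3 prod=4 -> inv=[11 10 2 11]
Step 2: demand=4,sold=4 ship[2->3]=2 ship[1->2]=2 ship[0->1]=3 prod=4 -> inv=[12 11 2 9]
Step 3: demand=4,sold=4 ship[2->3]=2 ship[1->2]=2 ship[0->1]=3 prod=4 -> inv=[13 12 2 7]
Step 4: demand=4,sold=4 ship[2->3]=2 ship[1->2]=2 ship[0->1]=3 prod=4 -> inv=[14 13 2 5]
Step 5: demand=4,sold=4 ship[2->3]=2 ship[1->2]=2 ship[0->1]=3 prod=4 -> inv=[15 14 2 3]

15 14 2 3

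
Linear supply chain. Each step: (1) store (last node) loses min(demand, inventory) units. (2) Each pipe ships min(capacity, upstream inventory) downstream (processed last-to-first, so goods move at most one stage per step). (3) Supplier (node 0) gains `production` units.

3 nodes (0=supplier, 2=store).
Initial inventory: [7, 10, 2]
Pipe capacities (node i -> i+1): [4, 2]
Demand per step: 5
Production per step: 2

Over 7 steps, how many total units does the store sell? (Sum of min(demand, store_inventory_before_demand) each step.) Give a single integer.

Answer: 14

Derivation:
Step 1: sold=2 (running total=2) -> [5 12 2]
Step 2: sold=2 (running total=4) -> [3 14 2]
Step 3: sold=2 (running total=6) -> [2 15 2]
Step 4: sold=2 (running total=8) -> [2 15 2]
Step 5: sold=2 (running total=10) -> [2 15 2]
Step 6: sold=2 (running total=12) -> [2 15 2]
Step 7: sold=2 (running total=14) -> [2 15 2]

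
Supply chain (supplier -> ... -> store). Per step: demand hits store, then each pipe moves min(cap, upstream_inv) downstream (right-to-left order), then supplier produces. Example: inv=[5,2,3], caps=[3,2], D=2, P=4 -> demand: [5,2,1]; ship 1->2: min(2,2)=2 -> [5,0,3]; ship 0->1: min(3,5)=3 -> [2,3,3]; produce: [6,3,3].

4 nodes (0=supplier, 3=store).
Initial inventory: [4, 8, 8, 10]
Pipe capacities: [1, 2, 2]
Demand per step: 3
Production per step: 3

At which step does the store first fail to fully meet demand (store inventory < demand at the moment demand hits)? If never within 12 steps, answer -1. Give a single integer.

Step 1: demand=3,sold=3 ship[2->3]=2 ship[1->2]=2 ship[0->1]=1 prod=3 -> [6 7 8 9]
Step 2: demand=3,sold=3 ship[2->3]=2 ship[1->2]=2 ship[0->1]=1 prod=3 -> [8 6 8 8]
Step 3: demand=3,sold=3 ship[2->3]=2 ship[1->2]=2 ship[0->1]=1 prod=3 -> [10 5 8 7]
Step 4: demand=3,sold=3 ship[2->3]=2 ship[1->2]=2 ship[0->1]=1 prod=3 -> [12 4 8 6]
Step 5: demand=3,sold=3 ship[2->3]=2 ship[1->2]=2 ship[0->1]=1 prod=3 -> [14 3 8 5]
Step 6: demand=3,sold=3 ship[2->3]=2 ship[1->2]=2 ship[0->1]=1 prod=3 -> [16 2 8 4]
Step 7: demand=3,sold=3 ship[2->3]=2 ship[1->2]=2 ship[0->1]=1 prod=3 -> [18 1 8 3]
Step 8: demand=3,sold=3 ship[2->3]=2 ship[1->2]=1 ship[0->1]=1 prod=3 -> [20 1 7 2]
Step 9: demand=3,sold=2 ship[2->3]=2 ship[1->2]=1 ship[0->1]=1 prod=3 -> [22 1 6 2]
Step 10: demand=3,sold=2 ship[2->3]=2 ship[1->2]=1 ship[0->1]=1 prod=3 -> [24 1 5 2]
Step 11: demand=3,sold=2 ship[2->3]=2 ship[1->2]=1 ship[0->1]=1 prod=3 -> [26 1 4 2]
Step 12: demand=3,sold=2 ship[2->3]=2 ship[1->2]=1 ship[0->1]=1 prod=3 -> [28 1 3 2]
First stockout at step 9

9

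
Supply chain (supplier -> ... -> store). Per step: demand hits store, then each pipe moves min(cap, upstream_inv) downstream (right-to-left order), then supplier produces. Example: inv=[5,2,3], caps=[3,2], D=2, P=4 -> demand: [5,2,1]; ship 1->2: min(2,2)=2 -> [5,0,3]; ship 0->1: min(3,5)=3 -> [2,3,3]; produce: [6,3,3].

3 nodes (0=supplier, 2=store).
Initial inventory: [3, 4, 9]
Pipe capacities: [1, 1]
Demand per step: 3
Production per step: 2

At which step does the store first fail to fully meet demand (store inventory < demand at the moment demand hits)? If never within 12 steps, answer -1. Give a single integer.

Step 1: demand=3,sold=3 ship[1->2]=1 ship[0->1]=1 prod=2 -> [4 4 7]
Step 2: demand=3,sold=3 ship[1->2]=1 ship[0->1]=1 prod=2 -> [5 4 5]
Step 3: demand=3,sold=3 ship[1->2]=1 ship[0->1]=1 prod=2 -> [6 4 3]
Step 4: demand=3,sold=3 ship[1->2]=1 ship[0->1]=1 prod=2 -> [7 4 1]
Step 5: demand=3,sold=1 ship[1->2]=1 ship[0->1]=1 prod=2 -> [8 4 1]
Step 6: demand=3,sold=1 ship[1->2]=1 ship[0->1]=1 prod=2 -> [9 4 1]
Step 7: demand=3,sold=1 ship[1->2]=1 ship[0->1]=1 prod=2 -> [10 4 1]
Step 8: demand=3,sold=1 ship[1->2]=1 ship[0->1]=1 prod=2 -> [11 4 1]
Step 9: demand=3,sold=1 ship[1->2]=1 ship[0->1]=1 prod=2 -> [12 4 1]
Step 10: demand=3,sold=1 ship[1->2]=1 ship[0->1]=1 prod=2 -> [13 4 1]
Step 11: demand=3,sold=1 ship[1->2]=1 ship[0->1]=1 prod=2 -> [14 4 1]
Step 12: demand=3,sold=1 ship[1->2]=1 ship[0->1]=1 prod=2 -> [15 4 1]
First stockout at step 5

5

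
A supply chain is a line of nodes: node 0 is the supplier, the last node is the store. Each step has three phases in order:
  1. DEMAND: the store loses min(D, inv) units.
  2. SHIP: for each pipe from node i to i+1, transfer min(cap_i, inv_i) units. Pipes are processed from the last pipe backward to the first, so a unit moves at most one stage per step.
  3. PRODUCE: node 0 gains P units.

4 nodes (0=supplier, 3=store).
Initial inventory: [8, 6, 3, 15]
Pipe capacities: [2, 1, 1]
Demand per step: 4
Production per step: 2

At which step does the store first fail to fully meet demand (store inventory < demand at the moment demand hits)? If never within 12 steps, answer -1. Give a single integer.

Step 1: demand=4,sold=4 ship[2->3]=1 ship[1->2]=1 ship[0->1]=2 prod=2 -> [8 7 3 12]
Step 2: demand=4,sold=4 ship[2->3]=1 ship[1->2]=1 ship[0->1]=2 prod=2 -> [8 8 3 9]
Step 3: demand=4,sold=4 ship[2->3]=1 ship[1->2]=1 ship[0->1]=2 prod=2 -> [8 9 3 6]
Step 4: demand=4,sold=4 ship[2->3]=1 ship[1->2]=1 ship[0->1]=2 prod=2 -> [8 10 3 3]
Step 5: demand=4,sold=3 ship[2->3]=1 ship[1->2]=1 ship[0->1]=2 prod=2 -> [8 11 3 1]
Step 6: demand=4,sold=1 ship[2->3]=1 ship[1->2]=1 ship[0->1]=2 prod=2 -> [8 12 3 1]
Step 7: demand=4,sold=1 ship[2->3]=1 ship[1->2]=1 ship[0->1]=2 prod=2 -> [8 13 3 1]
Step 8: demand=4,sold=1 ship[2->3]=1 ship[1->2]=1 ship[0->1]=2 prod=2 -> [8 14 3 1]
Step 9: demand=4,sold=1 ship[2->3]=1 ship[1->2]=1 ship[0->1]=2 prod=2 -> [8 15 3 1]
Step 10: demand=4,sold=1 ship[2->3]=1 ship[1->2]=1 ship[0->1]=2 prod=2 -> [8 16 3 1]
Step 11: demand=4,sold=1 ship[2->3]=1 ship[1->2]=1 ship[0->1]=2 prod=2 -> [8 17 3 1]
Step 12: demand=4,sold=1 ship[2->3]=1 ship[1->2]=1 ship[0->1]=2 prod=2 -> [8 18 3 1]
First stockout at step 5

5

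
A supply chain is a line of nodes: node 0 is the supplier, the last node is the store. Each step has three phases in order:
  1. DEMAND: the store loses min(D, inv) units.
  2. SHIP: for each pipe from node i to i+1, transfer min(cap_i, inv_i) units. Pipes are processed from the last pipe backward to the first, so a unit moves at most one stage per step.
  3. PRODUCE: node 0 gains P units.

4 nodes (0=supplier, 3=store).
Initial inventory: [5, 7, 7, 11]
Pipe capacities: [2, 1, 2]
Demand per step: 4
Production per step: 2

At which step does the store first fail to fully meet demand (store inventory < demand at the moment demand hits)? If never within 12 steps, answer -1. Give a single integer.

Step 1: demand=4,sold=4 ship[2->3]=2 ship[1->2]=1 ship[0->1]=2 prod=2 -> [5 8 6 9]
Step 2: demand=4,sold=4 ship[2->3]=2 ship[1->2]=1 ship[0->1]=2 prod=2 -> [5 9 5 7]
Step 3: demand=4,sold=4 ship[2->3]=2 ship[1->2]=1 ship[0->1]=2 prod=2 -> [5 10 4 5]
Step 4: demand=4,sold=4 ship[2->3]=2 ship[1->2]=1 ship[0->1]=2 prod=2 -> [5 11 3 3]
Step 5: demand=4,sold=3 ship[2->3]=2 ship[1->2]=1 ship[0->1]=2 prod=2 -> [5 12 2 2]
Step 6: demand=4,sold=2 ship[2->3]=2 ship[1->2]=1 ship[0->1]=2 prod=2 -> [5 13 1 2]
Step 7: demand=4,sold=2 ship[2->3]=1 ship[1->2]=1 ship[0->1]=2 prod=2 -> [5 14 1 1]
Step 8: demand=4,sold=1 ship[2->3]=1 ship[1->2]=1 ship[0->1]=2 prod=2 -> [5 15 1 1]
Step 9: demand=4,sold=1 ship[2->3]=1 ship[1->2]=1 ship[0->1]=2 prod=2 -> [5 16 1 1]
Step 10: demand=4,sold=1 ship[2->3]=1 ship[1->2]=1 ship[0->1]=2 prod=2 -> [5 17 1 1]
Step 11: demand=4,sold=1 ship[2->3]=1 ship[1->2]=1 ship[0->1]=2 prod=2 -> [5 18 1 1]
Step 12: demand=4,sold=1 ship[2->3]=1 ship[1->2]=1 ship[0->1]=2 prod=2 -> [5 19 1 1]
First stockout at step 5

5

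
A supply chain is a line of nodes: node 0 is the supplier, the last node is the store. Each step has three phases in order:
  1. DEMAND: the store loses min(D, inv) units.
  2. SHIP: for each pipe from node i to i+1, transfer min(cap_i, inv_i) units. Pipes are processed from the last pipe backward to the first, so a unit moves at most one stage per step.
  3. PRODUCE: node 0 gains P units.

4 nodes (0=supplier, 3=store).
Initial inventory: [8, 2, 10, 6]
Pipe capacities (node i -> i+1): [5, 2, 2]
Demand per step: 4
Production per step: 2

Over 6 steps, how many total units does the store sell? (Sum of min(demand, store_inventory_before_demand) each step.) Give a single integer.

Answer: 16

Derivation:
Step 1: sold=4 (running total=4) -> [5 5 10 4]
Step 2: sold=4 (running total=8) -> [2 8 10 2]
Step 3: sold=2 (running total=10) -> [2 8 10 2]
Step 4: sold=2 (running total=12) -> [2 8 10 2]
Step 5: sold=2 (running total=14) -> [2 8 10 2]
Step 6: sold=2 (running total=16) -> [2 8 10 2]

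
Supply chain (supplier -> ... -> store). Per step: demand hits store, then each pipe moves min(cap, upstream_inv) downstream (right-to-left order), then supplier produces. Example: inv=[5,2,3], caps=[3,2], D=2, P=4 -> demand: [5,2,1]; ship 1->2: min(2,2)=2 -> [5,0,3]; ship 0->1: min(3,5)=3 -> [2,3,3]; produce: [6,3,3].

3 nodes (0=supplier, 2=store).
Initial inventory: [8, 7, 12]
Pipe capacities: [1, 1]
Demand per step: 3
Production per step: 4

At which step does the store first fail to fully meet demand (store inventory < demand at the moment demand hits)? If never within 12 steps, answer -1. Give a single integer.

Step 1: demand=3,sold=3 ship[1->2]=1 ship[0->1]=1 prod=4 -> [11 7 10]
Step 2: demand=3,sold=3 ship[1->2]=1 ship[0->1]=1 prod=4 -> [14 7 8]
Step 3: demand=3,sold=3 ship[1->2]=1 ship[0->1]=1 prod=4 -> [17 7 6]
Step 4: demand=3,sold=3 ship[1->2]=1 ship[0->1]=1 prod=4 -> [20 7 4]
Step 5: demand=3,sold=3 ship[1->2]=1 ship[0->1]=1 prod=4 -> [23 7 2]
Step 6: demand=3,sold=2 ship[1->2]=1 ship[0->1]=1 prod=4 -> [26 7 1]
Step 7: demand=3,sold=1 ship[1->2]=1 ship[0->1]=1 prod=4 -> [29 7 1]
Step 8: demand=3,sold=1 ship[1->2]=1 ship[0->1]=1 prod=4 -> [32 7 1]
Step 9: demand=3,sold=1 ship[1->2]=1 ship[0->1]=1 prod=4 -> [35 7 1]
Step 10: demand=3,sold=1 ship[1->2]=1 ship[0->1]=1 prod=4 -> [38 7 1]
Step 11: demand=3,sold=1 ship[1->2]=1 ship[0->1]=1 prod=4 -> [41 7 1]
Step 12: demand=3,sold=1 ship[1->2]=1 ship[0->1]=1 prod=4 -> [44 7 1]
First stockout at step 6

6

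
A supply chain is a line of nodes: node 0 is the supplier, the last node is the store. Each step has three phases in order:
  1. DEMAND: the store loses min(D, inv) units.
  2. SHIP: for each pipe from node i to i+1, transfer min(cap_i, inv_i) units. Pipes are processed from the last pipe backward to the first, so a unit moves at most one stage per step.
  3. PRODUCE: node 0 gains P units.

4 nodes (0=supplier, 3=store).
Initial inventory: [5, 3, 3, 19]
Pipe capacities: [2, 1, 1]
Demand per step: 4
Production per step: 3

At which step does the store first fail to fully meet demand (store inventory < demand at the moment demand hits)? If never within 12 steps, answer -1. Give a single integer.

Step 1: demand=4,sold=4 ship[2->3]=1 ship[1->2]=1 ship[0->1]=2 prod=3 -> [6 4 3 16]
Step 2: demand=4,sold=4 ship[2->3]=1 ship[1->2]=1 ship[0->1]=2 prod=3 -> [7 5 3 13]
Step 3: demand=4,sold=4 ship[2->3]=1 ship[1->2]=1 ship[0->1]=2 prod=3 -> [8 6 3 10]
Step 4: demand=4,sold=4 ship[2->3]=1 ship[1->2]=1 ship[0->1]=2 prod=3 -> [9 7 3 7]
Step 5: demand=4,sold=4 ship[2->3]=1 ship[1->2]=1 ship[0->1]=2 prod=3 -> [10 8 3 4]
Step 6: demand=4,sold=4 ship[2->3]=1 ship[1->2]=1 ship[0->1]=2 prod=3 -> [11 9 3 1]
Step 7: demand=4,sold=1 ship[2->3]=1 ship[1->2]=1 ship[0->1]=2 prod=3 -> [12 10 3 1]
Step 8: demand=4,sold=1 ship[2->3]=1 ship[1->2]=1 ship[0->1]=2 prod=3 -> [13 11 3 1]
Step 9: demand=4,sold=1 ship[2->3]=1 ship[1->2]=1 ship[0->1]=2 prod=3 -> [14 12 3 1]
Step 10: demand=4,sold=1 ship[2->3]=1 ship[1->2]=1 ship[0->1]=2 prod=3 -> [15 13 3 1]
Step 11: demand=4,sold=1 ship[2->3]=1 ship[1->2]=1 ship[0->1]=2 prod=3 -> [16 14 3 1]
Step 12: demand=4,sold=1 ship[2->3]=1 ship[1->2]=1 ship[0->1]=2 prod=3 -> [17 15 3 1]
First stockout at step 7

7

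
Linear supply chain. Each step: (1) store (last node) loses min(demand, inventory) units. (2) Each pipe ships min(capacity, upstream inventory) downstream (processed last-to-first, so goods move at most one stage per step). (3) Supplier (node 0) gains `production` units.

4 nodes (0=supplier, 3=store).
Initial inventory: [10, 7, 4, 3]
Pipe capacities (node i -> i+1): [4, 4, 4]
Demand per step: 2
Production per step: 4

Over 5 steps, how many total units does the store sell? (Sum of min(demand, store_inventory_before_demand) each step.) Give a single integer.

Step 1: sold=2 (running total=2) -> [10 7 4 5]
Step 2: sold=2 (running total=4) -> [10 7 4 7]
Step 3: sold=2 (running total=6) -> [10 7 4 9]
Step 4: sold=2 (running total=8) -> [10 7 4 11]
Step 5: sold=2 (running total=10) -> [10 7 4 13]

Answer: 10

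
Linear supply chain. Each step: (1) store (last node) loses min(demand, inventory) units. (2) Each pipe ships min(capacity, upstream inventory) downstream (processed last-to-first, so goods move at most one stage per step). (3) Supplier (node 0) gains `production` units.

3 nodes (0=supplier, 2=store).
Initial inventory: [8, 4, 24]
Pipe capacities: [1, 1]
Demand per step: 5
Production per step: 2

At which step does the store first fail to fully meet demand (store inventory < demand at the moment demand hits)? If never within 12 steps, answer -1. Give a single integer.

Step 1: demand=5,sold=5 ship[1->2]=1 ship[0->1]=1 prod=2 -> [9 4 20]
Step 2: demand=5,sold=5 ship[1->2]=1 ship[0->1]=1 prod=2 -> [10 4 16]
Step 3: demand=5,sold=5 ship[1->2]=1 ship[0->1]=1 prod=2 -> [11 4 12]
Step 4: demand=5,sold=5 ship[1->2]=1 ship[0->1]=1 prod=2 -> [12 4 8]
Step 5: demand=5,sold=5 ship[1->2]=1 ship[0->1]=1 prod=2 -> [13 4 4]
Step 6: demand=5,sold=4 ship[1->2]=1 ship[0->1]=1 prod=2 -> [14 4 1]
Step 7: demand=5,sold=1 ship[1->2]=1 ship[0->1]=1 prod=2 -> [15 4 1]
Step 8: demand=5,sold=1 ship[1->2]=1 ship[0->1]=1 prod=2 -> [16 4 1]
Step 9: demand=5,sold=1 ship[1->2]=1 ship[0->1]=1 prod=2 -> [17 4 1]
Step 10: demand=5,sold=1 ship[1->2]=1 ship[0->1]=1 prod=2 -> [18 4 1]
Step 11: demand=5,sold=1 ship[1->2]=1 ship[0->1]=1 prod=2 -> [19 4 1]
Step 12: demand=5,sold=1 ship[1->2]=1 ship[0->1]=1 prod=2 -> [20 4 1]
First stockout at step 6

6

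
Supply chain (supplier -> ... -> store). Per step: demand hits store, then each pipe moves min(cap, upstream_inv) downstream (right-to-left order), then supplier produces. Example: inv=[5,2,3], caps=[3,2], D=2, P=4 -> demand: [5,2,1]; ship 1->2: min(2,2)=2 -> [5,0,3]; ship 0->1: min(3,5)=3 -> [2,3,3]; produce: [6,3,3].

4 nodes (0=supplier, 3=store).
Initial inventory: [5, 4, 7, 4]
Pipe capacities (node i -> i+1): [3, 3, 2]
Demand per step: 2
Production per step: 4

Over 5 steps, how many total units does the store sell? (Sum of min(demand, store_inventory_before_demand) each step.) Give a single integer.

Step 1: sold=2 (running total=2) -> [6 4 8 4]
Step 2: sold=2 (running total=4) -> [7 4 9 4]
Step 3: sold=2 (running total=6) -> [8 4 10 4]
Step 4: sold=2 (running total=8) -> [9 4 11 4]
Step 5: sold=2 (running total=10) -> [10 4 12 4]

Answer: 10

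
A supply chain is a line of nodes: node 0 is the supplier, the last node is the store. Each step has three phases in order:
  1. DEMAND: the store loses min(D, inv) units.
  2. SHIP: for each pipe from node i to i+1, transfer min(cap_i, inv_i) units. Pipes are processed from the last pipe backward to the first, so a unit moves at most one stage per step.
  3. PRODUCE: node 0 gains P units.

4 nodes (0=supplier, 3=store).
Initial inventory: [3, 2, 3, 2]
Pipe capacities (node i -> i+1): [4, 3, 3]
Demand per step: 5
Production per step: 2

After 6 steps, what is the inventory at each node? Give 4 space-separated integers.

Step 1: demand=5,sold=2 ship[2->3]=3 ship[1->2]=2 ship[0->1]=3 prod=2 -> inv=[2 3 2 3]
Step 2: demand=5,sold=3 ship[2->3]=2 ship[1->2]=3 ship[0->1]=2 prod=2 -> inv=[2 2 3 2]
Step 3: demand=5,sold=2 ship[2->3]=3 ship[1->2]=2 ship[0->1]=2 prod=2 -> inv=[2 2 2 3]
Step 4: demand=5,sold=3 ship[2->3]=2 ship[1->2]=2 ship[0->1]=2 prod=2 -> inv=[2 2 2 2]
Step 5: demand=5,sold=2 ship[2->3]=2 ship[1->2]=2 ship[0->1]=2 prod=2 -> inv=[2 2 2 2]
Step 6: demand=5,sold=2 ship[2->3]=2 ship[1->2]=2 ship[0->1]=2 prod=2 -> inv=[2 2 2 2]

2 2 2 2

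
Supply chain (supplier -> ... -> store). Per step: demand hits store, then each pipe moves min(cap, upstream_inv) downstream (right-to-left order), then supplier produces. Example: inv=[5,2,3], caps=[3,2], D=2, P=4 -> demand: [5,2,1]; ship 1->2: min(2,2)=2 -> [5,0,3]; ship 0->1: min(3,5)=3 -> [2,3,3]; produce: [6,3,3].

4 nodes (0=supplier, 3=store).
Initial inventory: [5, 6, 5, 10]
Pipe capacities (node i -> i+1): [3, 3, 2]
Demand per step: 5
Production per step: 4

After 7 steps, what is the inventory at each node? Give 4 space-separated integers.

Step 1: demand=5,sold=5 ship[2->3]=2 ship[1->2]=3 ship[0->1]=3 prod=4 -> inv=[6 6 6 7]
Step 2: demand=5,sold=5 ship[2->3]=2 ship[1->2]=3 ship[0->1]=3 prod=4 -> inv=[7 6 7 4]
Step 3: demand=5,sold=4 ship[2->3]=2 ship[1->2]=3 ship[0->1]=3 prod=4 -> inv=[8 6 8 2]
Step 4: demand=5,sold=2 ship[2->3]=2 ship[1->2]=3 ship[0->1]=3 prod=4 -> inv=[9 6 9 2]
Step 5: demand=5,sold=2 ship[2->3]=2 ship[1->2]=3 ship[0->1]=3 prod=4 -> inv=[10 6 10 2]
Step 6: demand=5,sold=2 ship[2->3]=2 ship[1->2]=3 ship[0->1]=3 prod=4 -> inv=[11 6 11 2]
Step 7: demand=5,sold=2 ship[2->3]=2 ship[1->2]=3 ship[0->1]=3 prod=4 -> inv=[12 6 12 2]

12 6 12 2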